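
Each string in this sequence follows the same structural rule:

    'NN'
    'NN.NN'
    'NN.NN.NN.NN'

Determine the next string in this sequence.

NN.NN.NN.NN.NN.NN.NN.NN

Every step duplicates the string with '.' between the halves.
One more doubling of NN.NN.NN.NN gives the answer.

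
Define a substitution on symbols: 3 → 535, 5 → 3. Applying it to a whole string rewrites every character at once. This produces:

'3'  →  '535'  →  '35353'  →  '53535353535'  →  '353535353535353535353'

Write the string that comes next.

5353535353535353535353535353535353535353535

Replace each of the 21 characters of 353535353535353535353 in place — 535 3 535 3 535 3 535 3 535 3 535 3 535 3 535 3 535 3 535 3 535 — and concatenate.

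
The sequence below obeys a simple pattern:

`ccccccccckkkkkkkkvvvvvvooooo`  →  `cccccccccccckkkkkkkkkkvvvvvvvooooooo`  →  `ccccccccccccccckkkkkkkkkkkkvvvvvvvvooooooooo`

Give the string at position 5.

Reading off run lengths: c runs 9, 12, 15; k runs 8, 10, 12; v runs 6, 7, 8; o runs 5, 7, 9 — each is linear in n, where the shown terms are n = 3, 4, 5.
Setting n = 7 gives 21, 16, 10, 13 characters in each block.

ccccccccccccccccccccckkkkkkkkkkkkkkkkvvvvvvvvvvooooooooooooo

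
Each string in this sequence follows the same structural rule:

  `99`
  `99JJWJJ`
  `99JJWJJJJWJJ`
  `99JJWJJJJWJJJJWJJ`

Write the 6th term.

99JJWJJJJWJJJJWJJJJWJJJJWJJ

The strings grow by a fixed suffix JJWJJ each time.
From 99JJWJJJJWJJJJWJJ, 2 further steps: 99JJWJJJJWJJJJWJJ → 99JJWJJJJWJJJJWJJJJWJJ → (answer).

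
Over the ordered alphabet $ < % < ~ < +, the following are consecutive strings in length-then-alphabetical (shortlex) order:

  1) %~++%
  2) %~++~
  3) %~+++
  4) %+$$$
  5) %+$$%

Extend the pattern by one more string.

Treat %+$$% as a base-4 numeral over the given alphabet and add one, carrying through any trailing +'s.

%+$$~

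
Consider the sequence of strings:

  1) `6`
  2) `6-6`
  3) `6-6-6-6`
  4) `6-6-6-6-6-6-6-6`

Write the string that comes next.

6-6-6-6-6-6-6-6-6-6-6-6-6-6-6-6

s(k+1) = s(k)·-·s(k) — each term doubles the last with '-' between the halves.
So the next term is two copies of 6-6-6-6-6-6-6-6 with '-' between the halves.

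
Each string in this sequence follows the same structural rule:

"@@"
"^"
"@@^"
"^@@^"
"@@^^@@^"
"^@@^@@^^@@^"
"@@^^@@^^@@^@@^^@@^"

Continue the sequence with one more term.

^@@^@@^^@@^@@^^@@^^@@^@@^^@@^

Each term (from the third on) is the two preceding terms concatenated in order: term 3 = @@·^ = @@^.
Continuing: ^@@^@@^^@@^ · @@^^@@^^@@^@@^^@@^ gives term 8.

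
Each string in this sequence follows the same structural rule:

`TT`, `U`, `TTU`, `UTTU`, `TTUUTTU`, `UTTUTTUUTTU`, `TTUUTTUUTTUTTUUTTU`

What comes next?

This is a Fibonacci-style word recurrence s(k) = s(k−2)·s(k−1): e.g. TT·U = TTU.
So term 8 is UTTUTTUUTTU·TTUUTTUUTTUTTUUTTU.

UTTUTTUUTTUTTUUTTUUTTUTTUUTTU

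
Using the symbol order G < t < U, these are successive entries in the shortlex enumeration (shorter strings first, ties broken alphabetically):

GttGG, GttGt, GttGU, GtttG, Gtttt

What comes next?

Find the rightmost character of Gtttt below U, bump it to the next letter, and reset everything to its right to G.

GtttU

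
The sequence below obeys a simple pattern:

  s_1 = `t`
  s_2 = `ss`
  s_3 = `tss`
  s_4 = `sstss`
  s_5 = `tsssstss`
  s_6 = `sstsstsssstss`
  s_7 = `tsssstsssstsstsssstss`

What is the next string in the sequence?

sstsstsssstsstsssstsssstsstsssstss

Each term (from the third on) is the two preceding terms concatenated in order: term 3 = t·ss = tss.
So term 8 is sstsstsssstss·tsssstsssstsstsssstss.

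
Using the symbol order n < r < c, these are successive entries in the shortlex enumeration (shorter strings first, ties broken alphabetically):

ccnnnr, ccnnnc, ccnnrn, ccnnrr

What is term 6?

Stepping forward 2 times from ccnnrr: ccnnrr → ccnnrc, then the target.

ccnncn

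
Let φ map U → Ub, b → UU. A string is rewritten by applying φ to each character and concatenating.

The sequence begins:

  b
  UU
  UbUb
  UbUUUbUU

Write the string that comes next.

Rewriting each symbol of UbUUUbUU: U→Ub, b→UU, U→Ub, U→Ub, U→Ub, b→UU, U→Ub, U→Ub, which concatenates to Ub UU Ub Ub Ub UU Ub Ub.

UbUUUbUbUbUUUbUb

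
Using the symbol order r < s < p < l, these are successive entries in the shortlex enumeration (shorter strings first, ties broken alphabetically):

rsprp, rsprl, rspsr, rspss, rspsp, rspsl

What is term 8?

rspps

Advancing 2 positions from rspsl through rspsl → rsppr reaches term 8.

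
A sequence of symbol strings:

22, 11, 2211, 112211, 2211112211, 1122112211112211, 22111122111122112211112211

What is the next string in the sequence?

112211221111221122111122111122112211112211

Each term (from the third on) is the two preceding terms concatenated in order: term 3 = 22·11 = 2211.
The next term joins 1122112211112211 and 22111122111122112211112211.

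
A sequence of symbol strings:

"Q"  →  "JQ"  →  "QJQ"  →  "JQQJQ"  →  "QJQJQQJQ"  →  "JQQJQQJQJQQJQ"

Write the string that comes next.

From term 3 onward, concatenate the second-to-last term with the last: Q·JQ = QJQ, JQ·QJQ = JQQJQ, …
Continuing: QJQJQQJQ · JQQJQQJQJQQJQ gives term 7.

QJQJQQJQJQQJQQJQJQQJQ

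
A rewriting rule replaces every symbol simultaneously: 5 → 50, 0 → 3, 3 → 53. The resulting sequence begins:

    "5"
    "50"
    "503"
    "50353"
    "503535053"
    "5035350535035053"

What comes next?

φ(5035350535035053) expands symbol-by-symbol to 50 3 53 50 53 50 3 50 53 50 3 53 50 3 50 53; joining the 16 pieces gives the next term.

5035350535035053503535035053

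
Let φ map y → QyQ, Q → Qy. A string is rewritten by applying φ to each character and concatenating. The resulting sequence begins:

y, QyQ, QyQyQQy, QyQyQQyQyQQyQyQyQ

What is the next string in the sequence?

QyQyQQyQyQQyQyQyQQyQyQQyQyQyQQyQyQQyQyQQy

φ(QyQyQQyQyQQyQyQyQ) expands symbol-by-symbol to Qy QyQ Qy QyQ Qy Qy QyQ Qy QyQ Qy Qy QyQ Qy QyQ Qy QyQ Qy; joining the 17 pieces gives the next term.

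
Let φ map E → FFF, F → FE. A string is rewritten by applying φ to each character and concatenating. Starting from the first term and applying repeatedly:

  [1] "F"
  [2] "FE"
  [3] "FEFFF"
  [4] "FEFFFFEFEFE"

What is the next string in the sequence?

Rewriting each symbol of FEFFFFEFEFE: F→FE, E→FFF, F→FE, F→FE, F→FE, F→FE, E→FFF, F→FE, E→FFF, F→FE, E→FFF, which concatenates to FE FFF FE FE FE FE FFF FE FFF FE FFF.

FEFFFFEFEFEFEFFFFEFFFFEFFF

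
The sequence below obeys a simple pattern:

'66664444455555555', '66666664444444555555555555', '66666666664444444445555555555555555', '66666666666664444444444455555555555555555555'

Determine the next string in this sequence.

The n-th term is 3n-2 6's then 2n+1 4's then 4n 5's, where the shown terms are n = 2, 3, 4, 5.
For the next term, n = 6, so the run lengths are 16, 13, 24.

66666666666666664444444444444555555555555555555555555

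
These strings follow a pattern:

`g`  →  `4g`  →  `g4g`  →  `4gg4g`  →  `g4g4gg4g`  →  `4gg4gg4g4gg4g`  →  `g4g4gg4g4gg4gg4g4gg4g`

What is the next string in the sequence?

From term 3 onward, concatenate the second-to-last term with the last: g·4g = g4g, 4g·g4g = 4gg4g, …
Continuing: 4gg4gg4g4gg4g · g4g4gg4g4gg4gg4g4gg4g gives term 8.

4gg4gg4g4gg4gg4g4gg4g4gg4gg4g4gg4g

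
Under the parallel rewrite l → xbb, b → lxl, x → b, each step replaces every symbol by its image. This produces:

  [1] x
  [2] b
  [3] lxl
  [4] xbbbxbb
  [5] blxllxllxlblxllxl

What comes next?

Rewriting the 17 symbols of blxllxllxlblxllxl one by one yields lxl xbb b xbb xbb b xbb xbb b xbb lxl xbb b xbb xbb b xbb; concatenated:

lxlxbbbxbbxbbbxbbxbbbxbblxlxbbbxbbxbbbxbb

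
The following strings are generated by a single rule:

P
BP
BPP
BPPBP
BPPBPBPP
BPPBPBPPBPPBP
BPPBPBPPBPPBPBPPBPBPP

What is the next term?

BPPBPBPPBPPBPBPPBPBPPBPPBPBPPBPPBP

From term 3 onward, concatenate the last term with the second-to-last: BP·P = BPP, BPP·BP = BPPBP, …
Continuing: BPPBPBPPBPPBPBPPBPBPP · BPPBPBPPBPPBP gives term 8.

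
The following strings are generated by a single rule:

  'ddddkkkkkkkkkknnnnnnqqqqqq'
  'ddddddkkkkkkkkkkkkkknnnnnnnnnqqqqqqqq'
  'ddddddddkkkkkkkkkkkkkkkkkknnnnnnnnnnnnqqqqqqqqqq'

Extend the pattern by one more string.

Term n consists of 2n d's, followed by 4n+2 k's, followed by 3n n's, followed by 2n+2 q's, where the shown terms are n = 2, 3, 4.
At n = 5 the blocks have lengths 10, 22, 15, 12.

ddddddddddkkkkkkkkkkkkkkkkkkkkkknnnnnnnnnnnnnnnqqqqqqqqqqqq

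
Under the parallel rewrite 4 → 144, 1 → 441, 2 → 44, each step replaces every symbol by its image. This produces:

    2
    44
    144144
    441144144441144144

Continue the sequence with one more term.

144144441441144144441144144144144441441144144441144144

Replace each of the 18 characters of 441144144441144144 in place — 144 144 441 441 144 144 441 144 144 144 144 441 441 144 144 441 144 144 — and concatenate.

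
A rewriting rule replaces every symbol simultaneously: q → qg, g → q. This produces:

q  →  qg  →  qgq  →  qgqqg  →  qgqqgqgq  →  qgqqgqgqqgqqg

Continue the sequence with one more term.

Applying the rule to each of the 13 symbols of qgqqgqgqqgqqg gives the pieces qg q qg qg q qg q qg qg q qg qg q, which concatenate to the answer.

qgqqgqgqqgqqgqgqqgqgq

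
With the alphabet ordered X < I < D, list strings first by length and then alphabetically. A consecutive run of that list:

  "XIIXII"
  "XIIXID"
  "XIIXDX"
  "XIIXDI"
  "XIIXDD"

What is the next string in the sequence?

XIIIXX

The successor of XIIXDD increments the rightmost position that isn't already D and resets every position after it to X.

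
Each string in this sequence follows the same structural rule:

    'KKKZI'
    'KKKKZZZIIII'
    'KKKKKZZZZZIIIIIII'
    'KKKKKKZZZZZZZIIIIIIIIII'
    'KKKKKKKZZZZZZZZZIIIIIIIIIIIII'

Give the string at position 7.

Each string has the form K^{n+2} Z^{2n-1} I^{3n-2} (n = 1, 2, …).
For term 7, n = 7, so the run lengths are 9, 13, 19.

KKKKKKKKKZZZZZZZZZZZZZIIIIIIIIIIIIIIIIIII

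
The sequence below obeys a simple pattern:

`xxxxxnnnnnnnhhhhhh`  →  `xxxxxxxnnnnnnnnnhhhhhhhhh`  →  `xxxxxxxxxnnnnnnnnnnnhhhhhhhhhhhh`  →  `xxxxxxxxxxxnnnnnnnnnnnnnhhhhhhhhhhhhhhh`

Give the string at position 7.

xxxxxxxxxxxxxxxxxnnnnnnnnnnnnnnnnnnnhhhhhhhhhhhhhhhhhhhhhhhh

Term n consists of 2n+1 x's, followed by 2n+3 n's, followed by 3n h's, where the shown terms are n = 2, 3, 4, 5.
Setting n = 8 gives 17, 19, 24 characters in each block.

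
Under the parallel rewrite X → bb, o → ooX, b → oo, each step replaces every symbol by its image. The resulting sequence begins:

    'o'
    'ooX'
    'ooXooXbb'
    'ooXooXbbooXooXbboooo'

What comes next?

Applying the rule to each of the 20 symbols of ooXooXbbooXooXbboooo gives the pieces ooX ooX bb ooX ooX bb oo oo ooX ooX bb ooX ooX bb oo oo ooX ooX ooX ooX, which concatenate to the answer.

ooXooXbbooXooXbbooooooXooXbbooXooXbbooooooXooXooXooX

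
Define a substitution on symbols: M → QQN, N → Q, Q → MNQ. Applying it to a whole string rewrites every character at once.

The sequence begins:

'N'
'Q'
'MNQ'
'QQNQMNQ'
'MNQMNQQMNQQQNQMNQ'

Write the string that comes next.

QQNQMNQQQNQMNQMNQQQNQMNQMNQMNQQMNQQQNQMNQ

Replace each of the 17 characters of MNQMNQQMNQQQNQMNQ in place — QQN Q MNQ QQN Q MNQ MNQ QQN Q MNQ MNQ MNQ Q MNQ QQN Q MNQ — and concatenate.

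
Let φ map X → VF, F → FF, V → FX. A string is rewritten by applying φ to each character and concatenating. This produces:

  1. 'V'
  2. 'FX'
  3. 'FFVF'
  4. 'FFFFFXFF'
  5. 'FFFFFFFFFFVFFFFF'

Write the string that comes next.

Rewriting the 16 symbols of FFFFFFFFFFVFFFFF one by one yields FF FF FF FF FF FF FF FF FF FF FX FF FF FF FF FF; concatenated:

FFFFFFFFFFFFFFFFFFFFFXFFFFFFFFFF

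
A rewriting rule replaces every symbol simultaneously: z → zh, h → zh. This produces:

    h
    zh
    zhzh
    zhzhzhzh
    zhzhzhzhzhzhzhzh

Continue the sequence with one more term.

Rewriting the 16 symbols of zhzhzhzhzhzhzhzh one by one yields zh zh zh zh zh zh zh zh zh zh zh zh zh zh zh zh; concatenated:

zhzhzhzhzhzhzhzhzhzhzhzhzhzhzhzh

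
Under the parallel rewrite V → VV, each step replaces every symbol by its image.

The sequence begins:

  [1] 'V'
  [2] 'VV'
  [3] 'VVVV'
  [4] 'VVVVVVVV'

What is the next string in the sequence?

Apply φ to VVVVVVVV symbol by symbol: V→VV, V→VV, V→VV, V→VV, V→VV, V→VV, V→VV, V→VV; joined: VV VV VV VV VV VV VV VV.

VVVVVVVVVVVVVVVV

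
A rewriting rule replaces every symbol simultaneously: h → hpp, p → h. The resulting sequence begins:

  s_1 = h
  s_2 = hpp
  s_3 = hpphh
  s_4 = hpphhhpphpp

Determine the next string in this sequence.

hpphhhpphpphpphhhpphh

Expanding hpphhhpphpp: h→hpp, p→h, p→h, h→hpp, h→hpp, h→hpp, p→h, p→h, h→hpp, p→h, p→h. Concatenated: hpp h h hpp hpp hpp h h hpp h h.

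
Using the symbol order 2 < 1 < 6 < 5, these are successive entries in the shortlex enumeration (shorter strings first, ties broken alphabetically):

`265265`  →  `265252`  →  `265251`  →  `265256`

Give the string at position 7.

Advancing 3 positions from 265256 through 265256 → 265255 → 265122 reaches term 7.

265121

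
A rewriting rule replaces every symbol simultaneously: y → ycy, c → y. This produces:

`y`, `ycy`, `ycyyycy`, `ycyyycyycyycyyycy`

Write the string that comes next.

Replace each of the 17 characters of ycyyycyycyycyyycy in place — ycy y ycy ycy ycy y ycy ycy y ycy ycy y ycy ycy ycy y ycy — and concatenate.

ycyyycyycyycyyycyycyyycyycyyycyycyycyyycy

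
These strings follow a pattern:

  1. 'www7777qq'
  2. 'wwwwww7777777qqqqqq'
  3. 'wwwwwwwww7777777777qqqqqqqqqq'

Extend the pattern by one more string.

wwwwwwwwwwww7777777777777qqqqqqqqqqqqqq

Each string has the form w^{3n} 7^{3n+1} q^{4n-2} (n = 1, 2, …).
For the next term, n = 4, so the run lengths are 12, 13, 14.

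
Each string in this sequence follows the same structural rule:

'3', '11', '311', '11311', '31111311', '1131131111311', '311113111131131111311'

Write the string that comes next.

1131131111311311113111131131111311

This is a Fibonacci-style word recurrence s(k) = s(k−2)·s(k−1): e.g. 3·11 = 311.
So term 8 is 1131131111311·311113111131131111311.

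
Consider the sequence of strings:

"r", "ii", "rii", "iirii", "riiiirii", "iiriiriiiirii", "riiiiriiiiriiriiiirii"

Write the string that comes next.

Each term (from the third on) is the two preceding terms concatenated in order: term 3 = r·ii = rii.
The next term joins iiriiriiiirii and riiiiriiiiriiriiiirii.

iiriiriiiiriiriiiiriiiiriiriiiirii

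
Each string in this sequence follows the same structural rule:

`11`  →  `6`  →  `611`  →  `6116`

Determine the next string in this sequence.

Each term (from the third on) is the previous term followed by the one before it: term 3 = 6·11 = 611.
So term 5 is 6116·611.

6116611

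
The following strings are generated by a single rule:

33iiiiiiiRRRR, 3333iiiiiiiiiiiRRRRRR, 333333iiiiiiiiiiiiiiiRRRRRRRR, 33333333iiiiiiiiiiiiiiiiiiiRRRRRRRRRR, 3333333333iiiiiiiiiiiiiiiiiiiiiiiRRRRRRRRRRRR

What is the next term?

333333333333iiiiiiiiiiiiiiiiiiiiiiiiiiiRRRRRRRRRRRRRR

The n-th term is 2n 3's then 4n+3 i's then 2n+2 R's (n = 1, 2, …).
For the next term, n = 6, so the run lengths are 12, 27, 14.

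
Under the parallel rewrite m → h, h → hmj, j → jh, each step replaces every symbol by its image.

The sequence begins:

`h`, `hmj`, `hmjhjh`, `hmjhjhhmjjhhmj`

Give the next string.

Rewriting the 14 symbols of hmjhjhhmjjhhmj one by one yields hmj h jh hmj jh hmj hmj h jh jh hmj hmj h jh; concatenated:

hmjhjhhmjjhhmjhmjhjhjhhmjhmjhjh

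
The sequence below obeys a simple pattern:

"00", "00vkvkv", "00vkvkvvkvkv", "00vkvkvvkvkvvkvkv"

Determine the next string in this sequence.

00vkvkvvkvkvvkvkvvkvkv

The strings grow by a fixed suffix vkvkv each time.
So the next term is 00vkvkvvkvkvvkvkv·vkvkv.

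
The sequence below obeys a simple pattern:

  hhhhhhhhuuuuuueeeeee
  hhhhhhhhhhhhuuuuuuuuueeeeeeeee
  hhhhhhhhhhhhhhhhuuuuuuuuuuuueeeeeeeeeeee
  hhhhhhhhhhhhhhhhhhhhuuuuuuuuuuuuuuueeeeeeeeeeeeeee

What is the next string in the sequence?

hhhhhhhhhhhhhhhhhhhhhhhhuuuuuuuuuuuuuuuuuueeeeeeeeeeeeeeeeee

The n-th term is 4n h's then 3n u's then 3n e's, where the shown terms are n = 2, 3, 4, 5.
Setting n = 6 gives 24, 18, 18 characters in each block.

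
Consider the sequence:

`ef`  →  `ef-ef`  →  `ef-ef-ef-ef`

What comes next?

s(k+1) = s(k)·-·s(k) — each term doubles the last with '-' between the halves.
Doubling ef-ef-ef-ef with '-' between the halves:

ef-ef-ef-ef-ef-ef-ef-ef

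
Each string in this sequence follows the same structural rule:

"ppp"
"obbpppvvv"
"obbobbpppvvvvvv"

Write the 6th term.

obbobbobbobbobbpppvvvvvvvvvvvvvvv

Every step adds obb to the front and vvv to the end of the previous string.
From obbobbpppvvvvvv, 3 further steps: obbobbpppvvvvvv → obbobbobbpppvvvvvvvvv → obbobbobbobbpppvvvvvvvvvvvv → (answer).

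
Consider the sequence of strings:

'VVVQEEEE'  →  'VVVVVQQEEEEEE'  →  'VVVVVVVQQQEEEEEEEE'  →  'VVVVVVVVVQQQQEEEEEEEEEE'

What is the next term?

Each string has the form V^{2n-1} Q^{n-1} E^{2n}, where the shown terms are n = 2, 3, 4, 5.
For the next term, n = 6, so the run lengths are 11, 5, 12.

VVVVVVVVVVVQQQQQEEEEEEEEEEEE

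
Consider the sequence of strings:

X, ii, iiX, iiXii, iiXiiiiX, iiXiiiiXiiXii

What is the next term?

Each term (from the third on) is the previous term followed by the one before it: term 3 = ii·X = iiX.
The next term joins iiXiiiiXiiXii and iiXiiiiX.

iiXiiiiXiiXiiiiXiiiiX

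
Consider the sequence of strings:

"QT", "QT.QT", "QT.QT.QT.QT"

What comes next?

s(k+1) = s(k)·.·s(k) — each term doubles the last with '.' between the halves.
Doubling QT.QT.QT.QT with '.' between the halves:

QT.QT.QT.QT.QT.QT.QT.QT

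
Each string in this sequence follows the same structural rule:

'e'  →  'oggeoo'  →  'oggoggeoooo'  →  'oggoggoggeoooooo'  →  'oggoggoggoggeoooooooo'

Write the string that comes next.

s(k+1) = ogg·s(k)·oo, so each term gains ogg as a prefix and oo as a suffix.
So the next term is ogg·oggoggoggoggeoooooooo·oo.

oggoggoggoggoggeoooooooooo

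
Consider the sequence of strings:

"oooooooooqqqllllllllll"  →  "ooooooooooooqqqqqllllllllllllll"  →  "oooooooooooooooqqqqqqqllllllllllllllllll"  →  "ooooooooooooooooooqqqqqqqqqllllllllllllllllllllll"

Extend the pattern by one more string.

oooooooooooooooooooooqqqqqqqqqqqllllllllllllllllllllllllll

The n-th term is 3n+3 o's then 2n-1 q's then 4n+2 l's, where the shown terms are n = 2, 3, 4, 5.
Setting n = 6 gives 21, 11, 26 characters in each block.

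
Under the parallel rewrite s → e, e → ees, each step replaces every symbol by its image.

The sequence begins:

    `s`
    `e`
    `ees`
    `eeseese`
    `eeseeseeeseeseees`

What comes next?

eeseeseeeseeseeeseeseeseeeseeseeeseeseese

Applying the rule to each of the 17 symbols of eeseeseeeseeseees gives the pieces ees ees e ees ees e ees ees ees e ees ees e ees ees ees e, which concatenate to the answer.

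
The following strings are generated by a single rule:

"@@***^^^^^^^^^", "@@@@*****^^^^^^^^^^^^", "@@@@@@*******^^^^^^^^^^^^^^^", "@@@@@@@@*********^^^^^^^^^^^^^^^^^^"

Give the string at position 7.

Term n consists of 2n-2 @'s, followed by 2n-1 *'s, followed by 3n+3 ^'s, where the shown terms are n = 2, 3, 4, 5.
Setting n = 8 gives 14, 15, 27 characters in each block.

@@@@@@@@@@@@@@***************^^^^^^^^^^^^^^^^^^^^^^^^^^^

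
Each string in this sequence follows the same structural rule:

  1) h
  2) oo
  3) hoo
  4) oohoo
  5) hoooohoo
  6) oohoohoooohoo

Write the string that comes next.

hoooohoooohoohoooohoo

This is a Fibonacci-style word recurrence s(k) = s(k−2)·s(k−1): e.g. h·oo = hoo.
The next term joins hoooohoo and oohoohoooohoo.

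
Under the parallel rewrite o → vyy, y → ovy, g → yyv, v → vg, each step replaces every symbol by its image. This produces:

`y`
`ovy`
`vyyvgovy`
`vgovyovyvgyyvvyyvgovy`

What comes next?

Rewriting the 21 symbols of vgovyovyvgyyvvyyvgovy one by one yields vg yyv vyy vg ovy vyy vg ovy vg yyv ovy ovy vg vg ovy ovy vg yyv vyy vg ovy; concatenated:

vgyyvvyyvgovyvyyvgovyvgyyvovyovyvgvgovyovyvgyyvvyyvgovy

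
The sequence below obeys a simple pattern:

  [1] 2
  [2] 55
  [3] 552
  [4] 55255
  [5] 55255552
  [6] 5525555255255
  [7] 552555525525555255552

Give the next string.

5525555255255552555525525555255255

Each term (from the third on) is the previous term followed by the one before it: term 3 = 55·2 = 552.
The next term joins 552555525525555255552 and 5525555255255.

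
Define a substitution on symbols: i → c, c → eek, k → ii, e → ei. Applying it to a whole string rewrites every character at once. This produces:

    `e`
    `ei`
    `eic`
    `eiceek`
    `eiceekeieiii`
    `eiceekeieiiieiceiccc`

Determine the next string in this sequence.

Rewriting the 20 symbols of eiceekeieiiieiceiccc one by one yields ei c eek ei ei ii ei c ei c c c ei c eek ei c eek eek eek; concatenated:

eiceekeieiiieiceiccceiceekeiceekeekeek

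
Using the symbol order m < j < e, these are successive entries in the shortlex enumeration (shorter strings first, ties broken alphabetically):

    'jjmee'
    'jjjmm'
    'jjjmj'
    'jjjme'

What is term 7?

jjjje

Advancing 3 positions from jjjme through jjjme → jjjjm → jjjjj reaches term 7.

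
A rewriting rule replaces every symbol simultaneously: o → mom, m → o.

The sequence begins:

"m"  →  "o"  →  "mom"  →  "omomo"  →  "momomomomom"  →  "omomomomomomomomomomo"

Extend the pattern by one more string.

Replace each of the 21 characters of omomomomomomomomomomo in place — mom o mom o mom o mom o mom o mom o mom o mom o mom o mom o mom — and concatenate.

momomomomomomomomomomomomomomomomomomomomom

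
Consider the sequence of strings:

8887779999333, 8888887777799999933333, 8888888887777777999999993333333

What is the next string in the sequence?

8888888888887777777779999999999333333333

The n-th term is 3n 8's then 2n+1 7's then 2n+2 9's then 2n+1 3's (n = 1, 2, …).
At n = 4 the blocks have lengths 12, 9, 10, 9.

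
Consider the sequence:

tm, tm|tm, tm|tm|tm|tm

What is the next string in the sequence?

Each string is two copies of the previous one joined by '|'.
Doubling tm|tm|tm|tm with '|' between the halves:

tm|tm|tm|tm|tm|tm|tm|tm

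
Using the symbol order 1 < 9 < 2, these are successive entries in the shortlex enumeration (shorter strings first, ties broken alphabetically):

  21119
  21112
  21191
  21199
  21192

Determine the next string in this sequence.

The successor of 21192 increments the rightmost position that isn't already 2 and resets every position after it to 1.

21121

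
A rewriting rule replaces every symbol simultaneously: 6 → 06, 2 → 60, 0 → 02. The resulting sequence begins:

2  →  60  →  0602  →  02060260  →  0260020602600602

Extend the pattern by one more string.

Rewriting the 16 symbols of 0260020602600602 one by one yields 02 60 06 02 02 60 02 06 02 60 06 02 02 06 02 60; concatenated:

02600602026002060260060202060260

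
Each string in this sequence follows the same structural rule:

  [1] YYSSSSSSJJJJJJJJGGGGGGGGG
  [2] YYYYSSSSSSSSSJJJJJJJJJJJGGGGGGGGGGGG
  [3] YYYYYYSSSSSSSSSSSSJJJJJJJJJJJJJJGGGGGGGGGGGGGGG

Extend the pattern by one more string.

The n-th term is 2n-2 Y's then 3n S's then 3n+2 J's then 3n+3 G's, where the shown terms are n = 2, 3, 4.
For the next term, n = 5, so the run lengths are 8, 15, 17, 18.

YYYYYYYYSSSSSSSSSSSSSSSJJJJJJJJJJJJJJJJJGGGGGGGGGGGGGGGGGG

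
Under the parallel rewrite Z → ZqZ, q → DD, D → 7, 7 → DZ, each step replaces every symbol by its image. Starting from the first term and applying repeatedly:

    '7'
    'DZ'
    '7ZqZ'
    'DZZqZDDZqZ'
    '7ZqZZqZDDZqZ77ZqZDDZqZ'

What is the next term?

Rewriting the 22 symbols of 7ZqZZqZDDZqZ77ZqZDDZqZ one by one yields DZ ZqZ DD ZqZ ZqZ DD ZqZ 7 7 ZqZ DD ZqZ DZ DZ ZqZ DD ZqZ 7 7 ZqZ DD ZqZ; concatenated:

DZZqZDDZqZZqZDDZqZ77ZqZDDZqZDZDZZqZDDZqZ77ZqZDDZqZ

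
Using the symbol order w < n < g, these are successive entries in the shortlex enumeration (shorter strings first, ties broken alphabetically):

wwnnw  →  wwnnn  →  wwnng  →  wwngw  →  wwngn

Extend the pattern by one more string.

wwngg

Find the rightmost character of wwngn below g, bump it to the next letter, and reset everything to its right to w.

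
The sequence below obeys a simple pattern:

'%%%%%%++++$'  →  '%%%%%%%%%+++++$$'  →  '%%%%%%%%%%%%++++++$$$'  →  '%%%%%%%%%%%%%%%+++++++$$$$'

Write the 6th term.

Reading off run lengths: % runs 6, 9, 12, 15; + runs 4, 5, 6, 7; $ runs 1, 2, 3, 4 — each is linear in n, where the shown terms are n = 2, 3, 4, 5.
At n = 7 the blocks have lengths 21, 9, 6.

%%%%%%%%%%%%%%%%%%%%%+++++++++$$$$$$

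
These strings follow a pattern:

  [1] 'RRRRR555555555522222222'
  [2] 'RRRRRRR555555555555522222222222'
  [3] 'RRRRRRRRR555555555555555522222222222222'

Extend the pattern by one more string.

RRRRRRRRRRR555555555555555555522222222222222222

Each string has the form R^{2n-1} 5^{3n+1} 2^{3n-1}, where the shown terms are n = 3, 4, 5.
For the next term, n = 6, so the run lengths are 11, 19, 17.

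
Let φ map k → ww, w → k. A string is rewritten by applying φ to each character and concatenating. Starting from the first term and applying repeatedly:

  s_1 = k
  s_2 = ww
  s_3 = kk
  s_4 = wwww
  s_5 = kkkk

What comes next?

wwwwwwww

Expanding kkkk: k→ww, k→ww, k→ww, k→ww. Concatenated: ww ww ww ww.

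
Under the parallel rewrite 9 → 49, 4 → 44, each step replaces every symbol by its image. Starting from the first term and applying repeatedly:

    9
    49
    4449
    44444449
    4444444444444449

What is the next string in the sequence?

Replace each of the 16 characters of 4444444444444449 in place — 44 44 44 44 44 44 44 44 44 44 44 44 44 44 44 49 — and concatenate.

44444444444444444444444444444449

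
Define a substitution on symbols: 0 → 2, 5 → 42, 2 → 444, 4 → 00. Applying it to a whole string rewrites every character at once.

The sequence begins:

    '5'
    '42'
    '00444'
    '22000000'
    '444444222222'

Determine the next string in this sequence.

Rewriting each symbol of 444444222222: 4→00, 4→00, 4→00, 4→00, 4→00, 4→00, 2→444, 2→444, 2→444, 2→444, 2→444, 2→444, which concatenates to 00 00 00 00 00 00 444 444 444 444 444 444.

000000000000444444444444444444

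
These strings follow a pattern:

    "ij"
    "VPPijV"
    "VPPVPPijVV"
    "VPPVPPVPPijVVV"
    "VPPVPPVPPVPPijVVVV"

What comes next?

VPPVPPVPPVPPVPPijVVVVV

s(k+1) = VPP·s(k)·V, so each term gains VPP as a prefix and V as a suffix.
One more step from VPPVPPVPPVPPijVVVV gives the answer.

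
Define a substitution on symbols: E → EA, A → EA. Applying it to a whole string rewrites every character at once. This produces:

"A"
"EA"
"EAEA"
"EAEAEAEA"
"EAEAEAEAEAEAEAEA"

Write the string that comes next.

Rewriting the 16 symbols of EAEAEAEAEAEAEAEA one by one yields EA EA EA EA EA EA EA EA EA EA EA EA EA EA EA EA; concatenated:

EAEAEAEAEAEAEAEAEAEAEAEAEAEAEAEA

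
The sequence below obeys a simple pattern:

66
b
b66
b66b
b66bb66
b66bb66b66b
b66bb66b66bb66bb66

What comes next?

b66bb66b66bb66bb66b66bb66b66b

Each term (from the third on) is the previous term followed by the one before it: term 3 = b·66 = b66.
Continuing: b66bb66b66bb66bb66 · b66bb66b66b gives term 8.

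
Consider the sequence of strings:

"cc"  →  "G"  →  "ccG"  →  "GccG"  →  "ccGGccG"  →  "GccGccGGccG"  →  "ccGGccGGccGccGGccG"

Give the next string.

From term 3 onward, concatenate the second-to-last term with the last: cc·G = ccG, G·ccG = GccG, …
So term 8 is GccGccGGccG·ccGGccGGccGccGGccG.

GccGccGGccGccGGccGGccGccGGccG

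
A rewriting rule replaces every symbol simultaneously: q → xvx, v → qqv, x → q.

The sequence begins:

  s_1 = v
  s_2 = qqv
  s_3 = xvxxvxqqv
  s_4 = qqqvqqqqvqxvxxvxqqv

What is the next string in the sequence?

Applying the rule to each of the 19 symbols of qqqvqqqqvqxvxxvxqqv gives the pieces xvx xvx xvx qqv xvx xvx xvx xvx qqv xvx q qqv q q qqv q xvx xvx qqv, which concatenate to the answer.

xvxxvxxvxqqvxvxxvxxvxxvxqqvxvxqqqvqqqqvqxvxxvxqqv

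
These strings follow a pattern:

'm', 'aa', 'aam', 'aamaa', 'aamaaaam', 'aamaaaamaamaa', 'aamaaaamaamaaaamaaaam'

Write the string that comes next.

aamaaaamaamaaaamaaaamaamaaaamaamaa

This is a Fibonacci-style word recurrence s(k) = s(k−1)·s(k−2): e.g. aa·m = aam.
Continuing: aamaaaamaamaaaamaaaam · aamaaaamaamaa gives term 8.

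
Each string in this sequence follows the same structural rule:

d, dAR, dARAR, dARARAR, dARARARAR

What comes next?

dARARARARAR

Every step adds AR to the end: s(k+1) = s(k)·AR.
So the next term is dARARARAR·AR.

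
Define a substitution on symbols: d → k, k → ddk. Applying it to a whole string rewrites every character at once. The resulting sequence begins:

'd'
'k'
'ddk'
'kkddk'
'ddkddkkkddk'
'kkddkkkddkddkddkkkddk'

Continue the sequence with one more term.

φ(kkddkkkddkddkddkkkddk) expands symbol-by-symbol to ddk ddk k k ddk ddk ddk k k ddk k k ddk k k ddk ddk ddk k k ddk; joining the 21 pieces gives the next term.

ddkddkkkddkddkddkkkddkkkddkkkddkddkddkkkddk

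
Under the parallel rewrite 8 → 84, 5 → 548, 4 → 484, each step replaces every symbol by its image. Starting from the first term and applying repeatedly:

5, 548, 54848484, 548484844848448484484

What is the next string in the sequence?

5484848448484484844844848448484484484844848448448484484

Replace each of the 21 characters of 548484844848448484484 in place — 548 484 84 484 84 484 84 484 484 84 484 84 484 484 84 484 84 484 484 84 484 — and concatenate.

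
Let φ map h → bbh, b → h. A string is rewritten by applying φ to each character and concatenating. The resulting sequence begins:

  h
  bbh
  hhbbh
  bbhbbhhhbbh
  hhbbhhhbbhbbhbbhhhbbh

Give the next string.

φ(hhbbhhhbbhbbhbbhhhbbh) expands symbol-by-symbol to bbh bbh h h bbh bbh bbh h h bbh h h bbh h h bbh bbh bbh h h bbh; joining the 21 pieces gives the next term.

bbhbbhhhbbhbbhbbhhhbbhhhbbhhhbbhbbhbbhhhbbh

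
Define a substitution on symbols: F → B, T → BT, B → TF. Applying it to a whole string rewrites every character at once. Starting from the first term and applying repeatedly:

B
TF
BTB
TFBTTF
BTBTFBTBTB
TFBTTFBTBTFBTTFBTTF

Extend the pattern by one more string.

Replace each of the 19 characters of TFBTTFBTBTFBTTFBTTF in place — BT B TF BT BT B TF BT TF BT B TF BT BT B TF BT BT B — and concatenate.

BTBTFBTBTBTFBTTFBTBTFBTBTBTFBTBTB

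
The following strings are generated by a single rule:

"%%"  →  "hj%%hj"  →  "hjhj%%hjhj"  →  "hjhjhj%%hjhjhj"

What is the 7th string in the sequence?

hjhjhjhjhjhj%%hjhjhjhjhjhj

Every step adds hj to the front and hj to the end of the previous string.
From hjhjhj%%hjhjhj, 3 further steps: hjhjhj%%hjhjhj → hjhjhjhj%%hjhjhjhj → hjhjhjhjhj%%hjhjhjhjhj → (answer).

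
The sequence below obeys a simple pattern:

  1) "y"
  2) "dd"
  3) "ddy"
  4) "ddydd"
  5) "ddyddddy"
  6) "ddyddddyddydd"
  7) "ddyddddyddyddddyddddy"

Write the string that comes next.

ddyddddyddyddddyddddyddyddddyddydd

Each term (from the third on) is the previous term followed by the one before it: term 3 = dd·y = ddy.
Continuing: ddyddddyddyddddyddddy · ddyddddyddydd gives term 8.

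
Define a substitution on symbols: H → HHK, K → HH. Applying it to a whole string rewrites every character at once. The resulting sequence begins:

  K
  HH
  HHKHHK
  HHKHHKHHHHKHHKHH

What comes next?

HHKHHKHHHHKHHKHHHHKHHKHHKHHKHHHHKHHKHHHHKHHK

φ(HHKHHKHHHHKHHKHH) expands symbol-by-symbol to HHK HHK HH HHK HHK HH HHK HHK HHK HHK HH HHK HHK HH HHK HHK; joining the 16 pieces gives the next term.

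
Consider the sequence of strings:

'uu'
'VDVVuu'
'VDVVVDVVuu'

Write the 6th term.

VDVVVDVVVDVVVDVVVDVVuu

Each term is the previous one with VDVV prepended.
From VDVVVDVVuu, 3 further steps: VDVVVDVVuu → VDVVVDVVVDVVuu → VDVVVDVVVDVVVDVVuu → (answer).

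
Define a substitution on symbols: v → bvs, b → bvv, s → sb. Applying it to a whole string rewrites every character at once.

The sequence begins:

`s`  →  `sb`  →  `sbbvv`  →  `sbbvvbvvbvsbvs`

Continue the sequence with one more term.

sbbvvbvvbvsbvsbvvbvsbvsbvvbvssbbvvbvssb

φ(sbbvvbvvbvsbvs) expands symbol-by-symbol to sb bvv bvv bvs bvs bvv bvs bvs bvv bvs sb bvv bvs sb; joining the 14 pieces gives the next term.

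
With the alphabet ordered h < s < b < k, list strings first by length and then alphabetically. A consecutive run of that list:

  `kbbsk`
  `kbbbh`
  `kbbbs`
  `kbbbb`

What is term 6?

kbbkh

Continuing the enumeration 2 steps past kbbbb: kbbbb → kbbbk → (answer).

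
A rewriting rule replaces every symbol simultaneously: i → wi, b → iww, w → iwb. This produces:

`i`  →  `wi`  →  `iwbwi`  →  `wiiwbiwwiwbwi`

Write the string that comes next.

φ(wiiwbiwwiwbwi) expands symbol-by-symbol to iwb wi wi iwb iww wi iwb iwb wi iwb iww iwb wi; joining the 13 pieces gives the next term.

iwbwiwiiwbiwwwiiwbiwbwiiwbiwwiwbwi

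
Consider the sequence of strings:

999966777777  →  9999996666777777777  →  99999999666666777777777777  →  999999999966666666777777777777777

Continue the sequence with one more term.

Each string has the form 9^{2n} 6^{2n-2} 7^{3n}, where the shown terms are n = 2, 3, 4, 5.
At n = 6 the blocks have lengths 12, 10, 18.

9999999999996666666666777777777777777777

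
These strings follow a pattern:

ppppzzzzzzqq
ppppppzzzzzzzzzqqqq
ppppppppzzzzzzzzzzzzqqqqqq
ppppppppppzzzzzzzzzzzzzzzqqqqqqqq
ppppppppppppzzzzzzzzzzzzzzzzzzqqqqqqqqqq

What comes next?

ppppppppppppppzzzzzzzzzzzzzzzzzzzzzqqqqqqqqqqqq

Each string has the form p^{2n+2} z^{3n+3} q^{2n} (n = 1, 2, …).
For the next term, n = 6, so the run lengths are 14, 21, 12.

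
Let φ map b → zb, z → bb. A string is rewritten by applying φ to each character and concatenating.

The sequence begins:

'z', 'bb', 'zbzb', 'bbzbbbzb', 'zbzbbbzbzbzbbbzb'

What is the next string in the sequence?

Rewriting the 16 symbols of zbzbbbzbzbzbbbzb one by one yields bb zb bb zb zb zb bb zb bb zb bb zb zb zb bb zb; concatenated:

bbzbbbzbzbzbbbzbbbzbbbzbzbzbbbzb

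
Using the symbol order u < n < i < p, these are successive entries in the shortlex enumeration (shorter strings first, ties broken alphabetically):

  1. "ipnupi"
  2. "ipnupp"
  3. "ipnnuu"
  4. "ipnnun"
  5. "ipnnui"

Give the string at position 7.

Continuing the enumeration 2 steps past ipnnui: ipnnui → ipnnup → (answer).

ipnnnu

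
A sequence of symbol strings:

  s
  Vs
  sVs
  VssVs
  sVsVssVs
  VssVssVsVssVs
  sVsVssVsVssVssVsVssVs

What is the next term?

From term 3 onward, concatenate the second-to-last term with the last: s·Vs = sVs, Vs·sVs = VssVs, …
Continuing: VssVssVsVssVs · sVsVssVsVssVssVsVssVs gives term 8.

VssVssVsVssVssVsVssVsVssVssVsVssVs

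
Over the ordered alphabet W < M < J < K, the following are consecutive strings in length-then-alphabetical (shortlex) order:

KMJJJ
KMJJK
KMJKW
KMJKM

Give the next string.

KMJKJ

Treat KMJKM as a base-4 numeral over the given alphabet and add one, carrying through any trailing K's.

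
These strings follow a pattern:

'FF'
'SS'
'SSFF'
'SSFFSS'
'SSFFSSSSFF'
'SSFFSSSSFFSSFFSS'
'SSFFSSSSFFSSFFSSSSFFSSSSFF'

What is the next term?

This is a Fibonacci-style word recurrence s(k) = s(k−1)·s(k−2): e.g. SS·FF = SSFF.
So term 8 is SSFFSSSSFFSSFFSSSSFFSSSSFF·SSFFSSSSFFSSFFSS.

SSFFSSSSFFSSFFSSSSFFSSSSFFSSFFSSSSFFSSFFSS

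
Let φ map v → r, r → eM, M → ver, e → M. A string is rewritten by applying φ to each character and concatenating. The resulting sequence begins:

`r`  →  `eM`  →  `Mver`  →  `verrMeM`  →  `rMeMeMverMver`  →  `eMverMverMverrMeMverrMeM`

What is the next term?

MverrMeMverrMeMverrMeMeMverMverrMeMeMverMver

Applying the rule to each of the 24 symbols of eMverMverMverrMeMverrMeM gives the pieces M ver r M eM ver r M eM ver r M eM eM ver M ver r M eM eM ver M ver, which concatenate to the answer.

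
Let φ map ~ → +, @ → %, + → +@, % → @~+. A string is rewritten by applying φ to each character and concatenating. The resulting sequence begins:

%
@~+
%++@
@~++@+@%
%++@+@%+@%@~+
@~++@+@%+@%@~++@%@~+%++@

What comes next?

Rewriting the 24 symbols of @~++@+@%+@%@~++@%@~+%++@ one by one yields % + +@ +@ % +@ % @~+ +@ % @~+ % + +@ +@ % @~+ % + +@ @~+ +@ +@ %; concatenated:

%++@+@%+@%@~++@%@~+%++@+@%@~+%++@@~++@+@%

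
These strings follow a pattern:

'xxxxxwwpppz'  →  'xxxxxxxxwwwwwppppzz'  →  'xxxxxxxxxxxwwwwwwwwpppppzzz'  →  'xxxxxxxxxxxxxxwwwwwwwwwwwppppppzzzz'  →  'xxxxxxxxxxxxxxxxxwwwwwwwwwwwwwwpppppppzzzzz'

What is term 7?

xxxxxxxxxxxxxxxxxxxxxxxwwwwwwwwwwwwwwwwwwwwpppppppppzzzzzzz

Reading off run lengths: x runs 5, 8, 11, 14, 17; w runs 2, 5, 8, 11, 14; p runs 3, 4, 5, 6, 7; z runs 1, 2, 3, 4, 5 — each is linear in n (n = 1, 2, …).
Setting n = 7 gives 23, 20, 9, 7 characters in each block.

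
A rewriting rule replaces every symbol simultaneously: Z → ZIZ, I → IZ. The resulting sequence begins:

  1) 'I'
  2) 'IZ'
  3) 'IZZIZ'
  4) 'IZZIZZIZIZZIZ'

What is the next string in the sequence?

φ(IZZIZZIZIZZIZ) expands symbol-by-symbol to IZ ZIZ ZIZ IZ ZIZ ZIZ IZ ZIZ IZ ZIZ ZIZ IZ ZIZ; joining the 13 pieces gives the next term.

IZZIZZIZIZZIZZIZIZZIZIZZIZZIZIZZIZ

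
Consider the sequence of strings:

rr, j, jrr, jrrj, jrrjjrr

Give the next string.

From term 3 onward, concatenate the last term with the second-to-last: j·rr = jrr, jrr·j = jrrj, …
Continuing: jrrjjrr · jrrj gives term 6.

jrrjjrrjrrj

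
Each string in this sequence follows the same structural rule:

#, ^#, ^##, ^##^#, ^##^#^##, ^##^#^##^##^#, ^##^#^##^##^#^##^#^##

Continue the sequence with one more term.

^##^#^##^##^#^##^#^##^##^#^##^##^#

This is a Fibonacci-style word recurrence s(k) = s(k−1)·s(k−2): e.g. ^#·# = ^##.
Continuing: ^##^#^##^##^#^##^#^## · ^##^#^##^##^# gives term 8.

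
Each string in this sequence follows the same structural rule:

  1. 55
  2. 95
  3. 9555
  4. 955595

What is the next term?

Each term (from the third on) is the previous term followed by the one before it: term 3 = 95·55 = 9555.
So term 5 is 955595·9555.

9555959555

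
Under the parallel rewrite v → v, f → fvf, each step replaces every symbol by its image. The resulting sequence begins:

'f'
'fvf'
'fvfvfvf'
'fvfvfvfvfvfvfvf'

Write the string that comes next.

Rewriting the 15 symbols of fvfvfvfvfvfvfvf one by one yields fvf v fvf v fvf v fvf v fvf v fvf v fvf v fvf; concatenated:

fvfvfvfvfvfvfvfvfvfvfvfvfvfvfvf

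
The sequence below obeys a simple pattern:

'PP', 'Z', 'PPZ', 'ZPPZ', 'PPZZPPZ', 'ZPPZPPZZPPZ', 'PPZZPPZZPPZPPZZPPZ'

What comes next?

Each term (from the third on) is the two preceding terms concatenated in order: term 3 = PP·Z = PPZ.
The next term joins ZPPZPPZZPPZ and PPZZPPZZPPZPPZZPPZ.

ZPPZPPZZPPZPPZZPPZZPPZPPZZPPZ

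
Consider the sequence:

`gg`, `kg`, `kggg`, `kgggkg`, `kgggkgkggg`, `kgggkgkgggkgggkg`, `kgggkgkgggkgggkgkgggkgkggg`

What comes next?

Each term (from the third on) is the previous term followed by the one before it: term 3 = kg·gg = kggg.
Continuing: kgggkgkgggkgggkgkgggkgkggg · kgggkgkgggkgggkg gives term 8.

kgggkgkgggkgggkgkgggkgkgggkgggkgkgggkgggkg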